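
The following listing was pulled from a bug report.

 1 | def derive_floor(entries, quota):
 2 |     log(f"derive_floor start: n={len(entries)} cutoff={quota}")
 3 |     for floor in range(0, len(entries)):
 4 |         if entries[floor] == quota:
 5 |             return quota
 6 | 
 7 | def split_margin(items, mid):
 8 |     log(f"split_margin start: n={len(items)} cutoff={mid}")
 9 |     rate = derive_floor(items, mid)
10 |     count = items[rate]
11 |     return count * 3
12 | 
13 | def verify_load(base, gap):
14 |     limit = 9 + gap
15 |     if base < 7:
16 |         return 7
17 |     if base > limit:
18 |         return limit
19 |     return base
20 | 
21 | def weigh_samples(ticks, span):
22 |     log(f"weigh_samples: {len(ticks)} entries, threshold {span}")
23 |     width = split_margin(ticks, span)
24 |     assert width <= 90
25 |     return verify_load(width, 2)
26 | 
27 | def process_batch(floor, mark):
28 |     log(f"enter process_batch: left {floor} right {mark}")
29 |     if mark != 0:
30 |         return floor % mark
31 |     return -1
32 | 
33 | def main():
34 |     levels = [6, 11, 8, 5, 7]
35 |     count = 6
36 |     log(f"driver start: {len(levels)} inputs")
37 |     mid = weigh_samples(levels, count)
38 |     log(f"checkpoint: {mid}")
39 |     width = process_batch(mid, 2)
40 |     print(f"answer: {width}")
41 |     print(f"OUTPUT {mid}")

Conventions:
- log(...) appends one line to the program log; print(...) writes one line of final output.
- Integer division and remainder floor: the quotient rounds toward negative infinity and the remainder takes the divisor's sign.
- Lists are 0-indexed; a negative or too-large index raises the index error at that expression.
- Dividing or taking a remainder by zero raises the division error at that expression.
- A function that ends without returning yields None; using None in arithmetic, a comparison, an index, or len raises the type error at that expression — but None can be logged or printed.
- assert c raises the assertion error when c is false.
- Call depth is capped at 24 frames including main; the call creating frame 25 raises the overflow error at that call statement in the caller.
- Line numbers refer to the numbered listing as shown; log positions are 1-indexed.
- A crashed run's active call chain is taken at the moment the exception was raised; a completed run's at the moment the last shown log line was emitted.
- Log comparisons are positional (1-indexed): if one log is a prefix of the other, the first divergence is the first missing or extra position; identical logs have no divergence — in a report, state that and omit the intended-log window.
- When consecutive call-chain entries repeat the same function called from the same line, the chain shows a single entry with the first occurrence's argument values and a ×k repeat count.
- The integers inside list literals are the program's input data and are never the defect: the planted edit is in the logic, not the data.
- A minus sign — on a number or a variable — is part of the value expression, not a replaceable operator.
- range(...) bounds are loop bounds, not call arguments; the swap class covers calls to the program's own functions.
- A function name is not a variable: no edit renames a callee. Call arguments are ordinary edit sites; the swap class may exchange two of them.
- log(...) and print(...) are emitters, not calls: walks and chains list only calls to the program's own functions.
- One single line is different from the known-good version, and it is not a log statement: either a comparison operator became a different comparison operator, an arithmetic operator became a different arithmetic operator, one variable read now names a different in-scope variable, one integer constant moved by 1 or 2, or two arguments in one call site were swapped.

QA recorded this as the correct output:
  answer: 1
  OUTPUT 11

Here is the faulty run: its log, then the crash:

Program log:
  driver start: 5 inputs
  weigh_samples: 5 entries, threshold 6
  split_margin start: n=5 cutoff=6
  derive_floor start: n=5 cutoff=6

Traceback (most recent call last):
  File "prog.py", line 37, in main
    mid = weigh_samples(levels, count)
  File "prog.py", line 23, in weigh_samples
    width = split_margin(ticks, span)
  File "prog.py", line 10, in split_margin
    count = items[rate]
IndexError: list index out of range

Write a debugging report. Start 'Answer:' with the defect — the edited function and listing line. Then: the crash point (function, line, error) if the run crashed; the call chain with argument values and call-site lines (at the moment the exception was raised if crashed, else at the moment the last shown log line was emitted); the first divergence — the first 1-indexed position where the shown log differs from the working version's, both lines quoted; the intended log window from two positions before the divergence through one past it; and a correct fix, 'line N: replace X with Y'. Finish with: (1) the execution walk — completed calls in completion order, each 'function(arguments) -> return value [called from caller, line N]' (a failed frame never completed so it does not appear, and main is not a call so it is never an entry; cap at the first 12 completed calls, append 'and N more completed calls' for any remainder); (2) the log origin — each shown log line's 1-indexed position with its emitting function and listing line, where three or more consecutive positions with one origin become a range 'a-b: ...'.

Answer: the defect is in derive_floor at line 5.
Key observation: The log ends early — 4 lines, where the working version next logs 'checkpoint: 11'.
Crash: split_margin, line 10, IndexError.
Call chain: main -> weigh_samples([6, 11, 8, 5, 7], 6) (called at line 37) -> split_margin([6, 11, 8, 5, 7], 6) (called at line 23).
First divergence: position 5 — after 4 matching lines the faulty run goes silent; intended next line 'checkpoint: 11'.
Intended log window:
  3: split_margin start: n=5 cutoff=6
  4: derive_floor start: n=5 cutoff=6
  5: checkpoint: 11
  6: enter process_batch: left 11 right 2
Execution walk:
  derive_floor([6, 11, 8, 5, 7], 6) -> 6  [called from split_margin, line 9]
Origin of each log line:
  1: emitted by main (line 36)
  2: emitted by weigh_samples (line 22)
  3: emitted by split_margin (line 8)
  4: emitted by derive_floor (line 2)
A correct fix: line 5: replace `quota` with `floor`.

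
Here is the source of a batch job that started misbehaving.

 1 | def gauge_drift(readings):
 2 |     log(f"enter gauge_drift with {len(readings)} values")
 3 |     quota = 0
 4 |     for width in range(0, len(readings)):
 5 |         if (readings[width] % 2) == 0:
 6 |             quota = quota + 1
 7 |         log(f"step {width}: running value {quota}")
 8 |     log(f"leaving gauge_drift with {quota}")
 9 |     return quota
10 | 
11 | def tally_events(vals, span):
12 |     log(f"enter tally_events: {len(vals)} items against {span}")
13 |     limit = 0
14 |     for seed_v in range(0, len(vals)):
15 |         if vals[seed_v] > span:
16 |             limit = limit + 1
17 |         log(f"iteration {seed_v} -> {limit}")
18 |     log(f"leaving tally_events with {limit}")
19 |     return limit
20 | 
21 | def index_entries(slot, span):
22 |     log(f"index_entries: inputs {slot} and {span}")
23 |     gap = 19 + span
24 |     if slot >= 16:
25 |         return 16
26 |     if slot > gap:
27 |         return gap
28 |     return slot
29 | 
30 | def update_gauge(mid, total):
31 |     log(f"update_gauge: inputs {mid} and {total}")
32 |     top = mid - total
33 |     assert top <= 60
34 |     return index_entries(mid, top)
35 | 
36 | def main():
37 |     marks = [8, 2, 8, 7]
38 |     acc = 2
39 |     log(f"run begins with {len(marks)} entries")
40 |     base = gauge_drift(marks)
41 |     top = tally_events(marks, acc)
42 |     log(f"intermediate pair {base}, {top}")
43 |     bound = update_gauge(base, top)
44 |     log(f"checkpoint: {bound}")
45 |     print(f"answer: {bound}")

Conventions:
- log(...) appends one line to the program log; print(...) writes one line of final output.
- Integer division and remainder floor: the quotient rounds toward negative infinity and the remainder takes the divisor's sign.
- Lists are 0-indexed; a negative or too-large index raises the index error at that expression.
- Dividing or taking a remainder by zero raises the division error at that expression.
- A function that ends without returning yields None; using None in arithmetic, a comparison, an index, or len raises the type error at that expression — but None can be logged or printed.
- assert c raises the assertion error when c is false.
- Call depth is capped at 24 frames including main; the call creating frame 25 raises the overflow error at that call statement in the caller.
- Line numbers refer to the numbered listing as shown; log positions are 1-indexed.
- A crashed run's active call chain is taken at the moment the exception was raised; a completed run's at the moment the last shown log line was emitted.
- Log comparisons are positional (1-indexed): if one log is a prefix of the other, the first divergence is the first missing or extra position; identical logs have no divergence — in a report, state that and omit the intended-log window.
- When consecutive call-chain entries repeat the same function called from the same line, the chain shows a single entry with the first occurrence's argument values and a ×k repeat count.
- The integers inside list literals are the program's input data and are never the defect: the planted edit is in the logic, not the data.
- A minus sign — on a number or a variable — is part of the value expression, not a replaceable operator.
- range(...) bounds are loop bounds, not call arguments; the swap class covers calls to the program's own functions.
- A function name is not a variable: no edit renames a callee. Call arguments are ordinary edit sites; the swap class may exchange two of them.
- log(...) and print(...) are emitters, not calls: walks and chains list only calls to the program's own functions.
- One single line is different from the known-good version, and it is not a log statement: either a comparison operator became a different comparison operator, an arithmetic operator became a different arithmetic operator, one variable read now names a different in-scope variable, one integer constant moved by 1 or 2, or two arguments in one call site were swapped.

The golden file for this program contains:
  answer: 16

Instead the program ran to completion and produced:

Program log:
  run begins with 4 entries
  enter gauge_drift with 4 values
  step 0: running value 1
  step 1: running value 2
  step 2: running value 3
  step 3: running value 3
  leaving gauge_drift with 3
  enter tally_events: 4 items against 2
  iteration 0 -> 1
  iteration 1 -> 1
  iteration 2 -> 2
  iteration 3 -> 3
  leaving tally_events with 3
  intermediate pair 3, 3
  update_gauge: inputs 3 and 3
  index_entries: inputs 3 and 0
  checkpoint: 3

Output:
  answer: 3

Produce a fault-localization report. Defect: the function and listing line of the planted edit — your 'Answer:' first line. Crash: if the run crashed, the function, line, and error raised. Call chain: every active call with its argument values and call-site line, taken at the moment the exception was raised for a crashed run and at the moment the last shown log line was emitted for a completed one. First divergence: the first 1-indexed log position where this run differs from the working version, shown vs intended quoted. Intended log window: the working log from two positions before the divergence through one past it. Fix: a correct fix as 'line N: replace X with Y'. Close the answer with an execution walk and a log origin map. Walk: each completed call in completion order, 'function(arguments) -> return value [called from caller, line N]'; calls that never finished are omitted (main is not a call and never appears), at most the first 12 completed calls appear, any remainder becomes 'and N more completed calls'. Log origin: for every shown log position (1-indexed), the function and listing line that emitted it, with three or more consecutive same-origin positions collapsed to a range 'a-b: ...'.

Answer: the defect is in index_entries at line 24.
Key observation: Log line 17 is where behavior first shows: 'checkpoint: 3' appears instead of 'checkpoint: 16'.
Call chain: main.
First divergence: position 17 — shown 'checkpoint: 3', intended 'checkpoint: 16'.
Intended log window:
  15: update_gauge: inputs 3 and 3
  16: index_entries: inputs 3 and 0
  17: checkpoint: 16
Execution walk:
  gauge_drift([8, 2, 8, 7]) -> 3  [called from main, line 40]
  tally_events([8, 2, 8, 7], 2) -> 3  [called from main, line 41]
  index_entries(3, 0) -> 3  [called from update_gauge, line 34]
  update_gauge(3, 3) -> 3  [called from main, line 43]
Log line origins:
  1: from main, line 39
  2: from gauge_drift, line 2
  3-6: from gauge_drift, line 7
  7: from gauge_drift, line 8
  8: from tally_events, line 12
  9-12: from tally_events, line 17
  13: from tally_events, line 18
  14: from main, line 42
  15: from update_gauge, line 31
  16: from index_entries, line 22
  17: from main, line 44
A correct fix: line 24: replace `>=` with `<`.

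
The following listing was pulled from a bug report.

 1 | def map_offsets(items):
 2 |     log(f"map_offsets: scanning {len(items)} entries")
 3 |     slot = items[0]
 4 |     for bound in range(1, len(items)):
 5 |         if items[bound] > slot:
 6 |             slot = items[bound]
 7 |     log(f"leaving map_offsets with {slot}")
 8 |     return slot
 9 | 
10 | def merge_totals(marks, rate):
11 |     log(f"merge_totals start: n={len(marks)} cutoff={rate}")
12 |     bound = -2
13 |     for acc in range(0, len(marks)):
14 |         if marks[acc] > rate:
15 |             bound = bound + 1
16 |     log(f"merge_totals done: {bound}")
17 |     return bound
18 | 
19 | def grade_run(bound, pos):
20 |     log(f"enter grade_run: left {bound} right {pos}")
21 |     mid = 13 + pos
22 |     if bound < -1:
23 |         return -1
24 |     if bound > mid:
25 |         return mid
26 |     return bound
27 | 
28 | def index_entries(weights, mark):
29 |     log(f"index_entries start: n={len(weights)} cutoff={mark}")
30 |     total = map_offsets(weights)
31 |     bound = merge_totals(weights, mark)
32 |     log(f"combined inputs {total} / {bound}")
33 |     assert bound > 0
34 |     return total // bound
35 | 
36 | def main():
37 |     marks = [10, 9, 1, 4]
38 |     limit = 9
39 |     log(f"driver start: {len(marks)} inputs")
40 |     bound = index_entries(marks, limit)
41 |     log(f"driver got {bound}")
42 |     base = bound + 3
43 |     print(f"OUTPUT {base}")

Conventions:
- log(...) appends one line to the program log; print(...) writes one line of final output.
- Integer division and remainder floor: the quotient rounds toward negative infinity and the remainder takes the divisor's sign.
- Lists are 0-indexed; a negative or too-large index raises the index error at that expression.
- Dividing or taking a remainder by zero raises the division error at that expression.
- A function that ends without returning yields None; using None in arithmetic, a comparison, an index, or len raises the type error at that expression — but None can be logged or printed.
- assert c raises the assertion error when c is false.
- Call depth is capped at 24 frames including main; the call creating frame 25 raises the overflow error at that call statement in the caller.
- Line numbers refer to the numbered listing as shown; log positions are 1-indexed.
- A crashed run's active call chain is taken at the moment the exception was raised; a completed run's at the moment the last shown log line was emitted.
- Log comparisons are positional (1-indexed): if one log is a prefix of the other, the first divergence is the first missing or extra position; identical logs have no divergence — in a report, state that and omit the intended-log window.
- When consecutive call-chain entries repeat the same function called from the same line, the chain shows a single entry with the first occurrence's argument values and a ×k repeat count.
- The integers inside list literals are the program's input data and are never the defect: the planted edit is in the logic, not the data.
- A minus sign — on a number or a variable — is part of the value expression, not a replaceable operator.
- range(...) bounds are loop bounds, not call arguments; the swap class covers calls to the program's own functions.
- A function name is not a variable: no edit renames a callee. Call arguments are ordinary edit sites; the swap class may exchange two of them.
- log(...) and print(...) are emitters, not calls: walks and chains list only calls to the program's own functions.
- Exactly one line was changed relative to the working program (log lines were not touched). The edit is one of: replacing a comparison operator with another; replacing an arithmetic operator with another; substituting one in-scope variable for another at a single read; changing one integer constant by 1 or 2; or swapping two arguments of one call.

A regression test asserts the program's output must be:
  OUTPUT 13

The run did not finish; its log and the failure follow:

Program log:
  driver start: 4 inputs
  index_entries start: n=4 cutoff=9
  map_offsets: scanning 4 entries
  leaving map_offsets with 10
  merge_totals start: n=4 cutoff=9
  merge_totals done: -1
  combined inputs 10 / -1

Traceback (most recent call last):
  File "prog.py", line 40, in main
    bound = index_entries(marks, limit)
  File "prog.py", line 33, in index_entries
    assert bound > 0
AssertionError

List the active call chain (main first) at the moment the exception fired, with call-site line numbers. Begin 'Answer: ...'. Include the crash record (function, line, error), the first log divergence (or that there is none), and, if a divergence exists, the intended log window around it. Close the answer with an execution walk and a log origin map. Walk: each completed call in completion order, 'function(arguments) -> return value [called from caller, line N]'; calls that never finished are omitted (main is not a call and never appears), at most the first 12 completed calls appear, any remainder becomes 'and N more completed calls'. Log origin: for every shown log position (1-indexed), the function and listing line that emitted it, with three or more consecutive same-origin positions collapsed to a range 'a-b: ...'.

Answer: main -> index_entries (called at line 40).
Key fact: Position 6 is the first bad log line: 'merge_totals done: -1' should read 'merge_totals done: 1'.
Crash: index_entries, line 33, AssertionError.
First divergence: position 6 — the shown line 'merge_totals done: -1' should read 'merge_totals done: 1'.
Intended log window:
  4: leaving map_offsets with 10
  5: merge_totals start: n=4 cutoff=9
  6: merge_totals done: 1
  7: combined inputs 10 / 1
Execution walk:
  map_offsets([10, 9, 1, 4]) -> 10  [called from index_entries, line 30]
  merge_totals([10, 9, 1, 4], 9) -> -1  [called from index_entries, line 31]
Log origin:
  1: logged in main at line 39
  2: logged in index_entries at line 29
  3: logged in map_offsets at line 2
  4: logged in map_offsets at line 7
  5: logged in merge_totals at line 11
  6: logged in merge_totals at line 16
  7: logged in index_entries at line 32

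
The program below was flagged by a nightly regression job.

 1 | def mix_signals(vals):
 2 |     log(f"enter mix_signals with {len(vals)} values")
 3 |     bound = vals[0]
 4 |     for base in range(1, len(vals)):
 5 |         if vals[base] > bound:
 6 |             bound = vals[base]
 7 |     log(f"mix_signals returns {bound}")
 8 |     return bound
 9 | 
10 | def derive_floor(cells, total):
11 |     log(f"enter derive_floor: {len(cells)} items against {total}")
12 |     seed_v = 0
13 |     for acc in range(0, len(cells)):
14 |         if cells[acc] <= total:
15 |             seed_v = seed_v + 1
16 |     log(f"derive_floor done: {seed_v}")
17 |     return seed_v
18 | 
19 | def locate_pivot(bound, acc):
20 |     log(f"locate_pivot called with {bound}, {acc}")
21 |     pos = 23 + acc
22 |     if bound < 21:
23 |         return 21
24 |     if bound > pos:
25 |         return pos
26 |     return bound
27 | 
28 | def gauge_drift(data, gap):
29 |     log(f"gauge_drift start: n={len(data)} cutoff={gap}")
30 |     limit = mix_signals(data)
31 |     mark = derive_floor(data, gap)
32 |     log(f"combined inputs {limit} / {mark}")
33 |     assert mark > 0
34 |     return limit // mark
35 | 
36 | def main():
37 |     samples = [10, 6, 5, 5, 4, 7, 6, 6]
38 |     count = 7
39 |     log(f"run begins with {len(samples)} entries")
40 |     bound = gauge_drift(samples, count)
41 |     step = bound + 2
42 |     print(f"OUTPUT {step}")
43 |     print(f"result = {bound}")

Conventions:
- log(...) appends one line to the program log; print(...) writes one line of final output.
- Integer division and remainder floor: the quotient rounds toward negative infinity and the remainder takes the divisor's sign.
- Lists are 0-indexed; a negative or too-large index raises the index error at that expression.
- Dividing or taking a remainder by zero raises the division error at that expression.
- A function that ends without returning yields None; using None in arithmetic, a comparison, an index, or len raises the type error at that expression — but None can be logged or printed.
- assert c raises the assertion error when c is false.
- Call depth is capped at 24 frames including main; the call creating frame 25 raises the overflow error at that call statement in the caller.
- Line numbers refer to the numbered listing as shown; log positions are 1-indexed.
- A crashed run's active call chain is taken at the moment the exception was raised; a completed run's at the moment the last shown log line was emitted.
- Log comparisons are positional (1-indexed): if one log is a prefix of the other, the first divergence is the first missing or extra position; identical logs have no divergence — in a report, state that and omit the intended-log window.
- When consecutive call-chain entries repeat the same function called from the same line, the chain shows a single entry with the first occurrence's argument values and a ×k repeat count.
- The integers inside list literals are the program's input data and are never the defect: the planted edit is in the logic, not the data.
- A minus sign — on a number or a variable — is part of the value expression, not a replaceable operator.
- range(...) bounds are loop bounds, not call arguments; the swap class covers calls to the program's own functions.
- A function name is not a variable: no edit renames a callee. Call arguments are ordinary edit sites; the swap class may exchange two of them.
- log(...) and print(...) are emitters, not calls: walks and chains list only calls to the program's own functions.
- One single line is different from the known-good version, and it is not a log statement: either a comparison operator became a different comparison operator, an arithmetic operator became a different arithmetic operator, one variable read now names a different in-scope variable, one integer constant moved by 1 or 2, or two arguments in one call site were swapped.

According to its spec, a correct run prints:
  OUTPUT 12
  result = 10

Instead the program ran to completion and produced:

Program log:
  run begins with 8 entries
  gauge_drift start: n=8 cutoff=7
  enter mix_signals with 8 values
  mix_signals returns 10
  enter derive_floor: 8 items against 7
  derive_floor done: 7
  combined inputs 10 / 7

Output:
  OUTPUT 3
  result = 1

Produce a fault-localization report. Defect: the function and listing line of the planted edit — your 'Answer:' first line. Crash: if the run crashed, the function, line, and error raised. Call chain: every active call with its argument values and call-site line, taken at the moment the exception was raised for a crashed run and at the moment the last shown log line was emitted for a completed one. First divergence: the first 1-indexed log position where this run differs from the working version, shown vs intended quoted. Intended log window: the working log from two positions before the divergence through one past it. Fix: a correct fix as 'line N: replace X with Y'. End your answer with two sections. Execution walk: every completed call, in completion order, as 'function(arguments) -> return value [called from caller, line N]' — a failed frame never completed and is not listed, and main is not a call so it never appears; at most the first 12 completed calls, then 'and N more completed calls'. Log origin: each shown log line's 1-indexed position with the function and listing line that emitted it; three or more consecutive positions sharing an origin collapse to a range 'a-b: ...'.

Answer: the defect is in derive_floor at line 14.
Key observation: The earliest visible damage is log position 6 — 'derive_floor done: 7' rather than the intended 'derive_floor done: 1'.
Call chain: main -> gauge_drift([10, 6, 5, 5, 4, 7, 6, 6], 7) (called at line 40).
First divergence: at position 6 the run shows 'derive_floor done: 7' where the working version logs 'derive_floor done: 1'.
Intended log window:
  4: mix_signals returns 10
  5: enter derive_floor: 8 items against 7
  6: derive_floor done: 1
  7: combined inputs 10 / 1
Execution walk:
  mix_signals([10, 6, 5, 5, 4, 7, 6, 6]) -> 10  [called from gauge_drift, line 30]
  derive_floor([10, 6, 5, 5, 4, 7, 6, 6], 7) -> 7  [called from gauge_drift, line 31]
  gauge_drift([10, 6, 5, 5, 4, 7, 6, 6], 7) -> 1  [called from main, line 40]
Origin of each log line:
  1: emitted by main (line 39)
  2: emitted by gauge_drift (line 29)
  3: emitted by mix_signals (line 2)
  4: emitted by mix_signals (line 7)
  5: emitted by derive_floor (line 11)
  6: emitted by derive_floor (line 16)
  7: emitted by gauge_drift (line 32)
A correct fix: line 14: replace `<=` with `==`.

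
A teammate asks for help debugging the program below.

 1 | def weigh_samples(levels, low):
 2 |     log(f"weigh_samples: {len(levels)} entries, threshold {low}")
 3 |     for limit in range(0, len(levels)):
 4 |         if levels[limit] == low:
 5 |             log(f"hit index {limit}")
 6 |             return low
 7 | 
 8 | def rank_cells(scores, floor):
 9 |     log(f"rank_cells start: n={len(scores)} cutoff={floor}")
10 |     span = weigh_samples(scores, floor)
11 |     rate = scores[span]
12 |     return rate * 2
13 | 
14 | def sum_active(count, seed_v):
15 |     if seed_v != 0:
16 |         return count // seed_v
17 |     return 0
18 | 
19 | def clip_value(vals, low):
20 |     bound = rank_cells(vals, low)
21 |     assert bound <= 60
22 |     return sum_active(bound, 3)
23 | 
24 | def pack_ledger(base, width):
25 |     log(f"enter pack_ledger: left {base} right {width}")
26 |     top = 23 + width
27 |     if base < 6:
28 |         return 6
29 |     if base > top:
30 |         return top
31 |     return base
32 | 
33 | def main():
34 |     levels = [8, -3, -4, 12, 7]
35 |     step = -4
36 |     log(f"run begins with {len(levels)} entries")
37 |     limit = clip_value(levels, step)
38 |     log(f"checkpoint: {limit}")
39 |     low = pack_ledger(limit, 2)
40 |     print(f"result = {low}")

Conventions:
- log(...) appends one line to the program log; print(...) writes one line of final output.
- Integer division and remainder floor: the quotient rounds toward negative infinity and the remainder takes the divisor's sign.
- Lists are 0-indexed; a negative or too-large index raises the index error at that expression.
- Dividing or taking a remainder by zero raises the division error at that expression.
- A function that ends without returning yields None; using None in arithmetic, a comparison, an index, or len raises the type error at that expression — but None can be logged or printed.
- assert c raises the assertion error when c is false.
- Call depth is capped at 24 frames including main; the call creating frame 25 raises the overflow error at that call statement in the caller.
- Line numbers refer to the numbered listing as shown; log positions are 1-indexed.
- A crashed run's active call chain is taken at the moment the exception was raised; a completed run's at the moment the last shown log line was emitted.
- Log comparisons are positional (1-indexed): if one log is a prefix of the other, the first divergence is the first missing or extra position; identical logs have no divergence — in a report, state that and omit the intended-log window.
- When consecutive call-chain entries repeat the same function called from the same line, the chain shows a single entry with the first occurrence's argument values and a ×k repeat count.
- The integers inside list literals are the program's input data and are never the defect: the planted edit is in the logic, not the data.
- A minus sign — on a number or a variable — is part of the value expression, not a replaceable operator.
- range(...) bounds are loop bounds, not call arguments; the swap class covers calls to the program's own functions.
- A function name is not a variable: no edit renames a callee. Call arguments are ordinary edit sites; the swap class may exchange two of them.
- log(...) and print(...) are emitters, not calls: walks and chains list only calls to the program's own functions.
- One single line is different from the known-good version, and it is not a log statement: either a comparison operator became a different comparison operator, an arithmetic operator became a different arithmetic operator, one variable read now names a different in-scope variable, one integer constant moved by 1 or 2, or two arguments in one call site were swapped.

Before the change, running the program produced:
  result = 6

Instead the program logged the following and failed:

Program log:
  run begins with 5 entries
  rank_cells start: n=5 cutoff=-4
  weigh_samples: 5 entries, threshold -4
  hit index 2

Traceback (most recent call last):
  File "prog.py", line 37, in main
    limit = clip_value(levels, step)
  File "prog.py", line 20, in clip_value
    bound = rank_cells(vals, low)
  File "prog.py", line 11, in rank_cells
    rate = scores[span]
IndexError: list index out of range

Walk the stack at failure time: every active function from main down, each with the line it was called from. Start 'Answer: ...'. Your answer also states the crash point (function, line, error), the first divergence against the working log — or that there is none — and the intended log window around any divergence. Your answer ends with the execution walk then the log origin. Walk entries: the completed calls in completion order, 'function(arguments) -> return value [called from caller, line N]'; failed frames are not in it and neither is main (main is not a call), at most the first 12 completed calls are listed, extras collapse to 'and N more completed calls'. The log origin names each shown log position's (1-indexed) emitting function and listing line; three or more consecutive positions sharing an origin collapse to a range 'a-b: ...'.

Answer: main -> clip_value (called at line 37) -> rank_cells (called at line 20).
The tell: The log ends early — 4 lines, where the working version next logs 'checkpoint: -3'.
Crash: rank_cells, line 11, IndexError.
First divergence: position 5; the shown log stops at 4 lines while the working version next logs 'checkpoint: -3'.
Intended log window:
  3: weigh_samples: 5 entries, threshold -4
  4: hit index 2
  5: checkpoint: -3
  6: enter pack_ledger: left -3 right 2
Execution walk:
  weigh_samples([8, -3, -4, 12, 7], -4) -> -4  [called from rank_cells, line 10]
Log origin:
  1: from main, line 36
  2: from rank_cells, line 9
  3: from weigh_samples, line 2
  4: from weigh_samples, line 5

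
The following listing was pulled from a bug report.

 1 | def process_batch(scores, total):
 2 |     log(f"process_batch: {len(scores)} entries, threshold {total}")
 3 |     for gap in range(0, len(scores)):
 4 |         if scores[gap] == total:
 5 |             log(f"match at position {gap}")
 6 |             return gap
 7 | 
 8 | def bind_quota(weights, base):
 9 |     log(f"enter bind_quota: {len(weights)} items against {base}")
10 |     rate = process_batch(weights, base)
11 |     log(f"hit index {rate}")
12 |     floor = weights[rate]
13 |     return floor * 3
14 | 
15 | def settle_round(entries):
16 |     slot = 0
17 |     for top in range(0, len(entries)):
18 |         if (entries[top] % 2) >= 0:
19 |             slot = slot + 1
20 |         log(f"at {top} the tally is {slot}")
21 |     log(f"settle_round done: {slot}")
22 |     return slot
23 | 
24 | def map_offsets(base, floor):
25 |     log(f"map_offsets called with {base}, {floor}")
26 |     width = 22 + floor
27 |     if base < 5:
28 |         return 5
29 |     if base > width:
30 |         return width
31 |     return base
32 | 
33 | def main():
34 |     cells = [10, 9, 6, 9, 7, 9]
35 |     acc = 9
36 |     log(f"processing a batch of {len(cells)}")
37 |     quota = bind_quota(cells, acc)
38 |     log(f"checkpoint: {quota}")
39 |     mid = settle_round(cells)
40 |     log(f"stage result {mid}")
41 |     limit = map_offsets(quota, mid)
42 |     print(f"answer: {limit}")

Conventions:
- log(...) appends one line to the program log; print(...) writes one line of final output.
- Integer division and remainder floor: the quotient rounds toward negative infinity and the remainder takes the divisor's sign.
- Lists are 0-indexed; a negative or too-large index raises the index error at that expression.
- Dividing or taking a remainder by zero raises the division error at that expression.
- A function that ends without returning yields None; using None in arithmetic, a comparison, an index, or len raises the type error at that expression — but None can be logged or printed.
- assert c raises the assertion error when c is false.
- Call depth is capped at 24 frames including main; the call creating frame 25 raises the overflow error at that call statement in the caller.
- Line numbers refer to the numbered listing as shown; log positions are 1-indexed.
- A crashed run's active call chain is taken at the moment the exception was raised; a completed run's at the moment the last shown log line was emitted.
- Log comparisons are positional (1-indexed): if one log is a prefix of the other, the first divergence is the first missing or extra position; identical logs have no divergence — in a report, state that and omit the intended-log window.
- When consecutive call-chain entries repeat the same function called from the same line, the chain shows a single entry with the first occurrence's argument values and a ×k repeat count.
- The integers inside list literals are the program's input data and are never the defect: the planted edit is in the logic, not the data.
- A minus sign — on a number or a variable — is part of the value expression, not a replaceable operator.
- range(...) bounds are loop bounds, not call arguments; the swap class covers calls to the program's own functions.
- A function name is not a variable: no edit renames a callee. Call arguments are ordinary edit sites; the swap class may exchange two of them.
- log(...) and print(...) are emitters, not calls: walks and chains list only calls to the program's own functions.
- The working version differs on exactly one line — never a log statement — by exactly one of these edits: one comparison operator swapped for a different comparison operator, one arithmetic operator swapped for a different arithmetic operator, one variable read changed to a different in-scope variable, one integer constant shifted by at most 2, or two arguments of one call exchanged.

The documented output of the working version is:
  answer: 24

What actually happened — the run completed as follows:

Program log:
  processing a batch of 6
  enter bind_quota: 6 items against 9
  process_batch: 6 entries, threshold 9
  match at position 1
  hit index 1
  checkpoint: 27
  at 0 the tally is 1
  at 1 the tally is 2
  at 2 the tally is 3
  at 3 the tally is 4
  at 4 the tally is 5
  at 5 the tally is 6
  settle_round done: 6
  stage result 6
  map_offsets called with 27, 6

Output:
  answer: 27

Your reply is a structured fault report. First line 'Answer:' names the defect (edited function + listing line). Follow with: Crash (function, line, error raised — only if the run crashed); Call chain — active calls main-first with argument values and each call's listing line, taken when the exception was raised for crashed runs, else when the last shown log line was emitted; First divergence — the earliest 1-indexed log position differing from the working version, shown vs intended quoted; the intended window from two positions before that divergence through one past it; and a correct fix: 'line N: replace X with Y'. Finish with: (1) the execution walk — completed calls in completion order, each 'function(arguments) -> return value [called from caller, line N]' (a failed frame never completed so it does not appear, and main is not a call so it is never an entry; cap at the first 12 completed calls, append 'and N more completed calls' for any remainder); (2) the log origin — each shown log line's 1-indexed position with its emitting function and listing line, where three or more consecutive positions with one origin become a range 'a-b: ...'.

Answer: the defect is in settle_round at line 18.
Key observation: Position 8 is the first bad log line: 'at 1 the tally is 2' should read 'at 1 the tally is 1'.
Call chain: main -> map_offsets(27, 6) (called at line 41).
First divergence: position 8 — the shown line 'at 1 the tally is 2' should read 'at 1 the tally is 1'.
Intended log window:
  6: checkpoint: 27
  7: at 0 the tally is 1
  8: at 1 the tally is 1
  9: at 2 the tally is 2
Execution walk:
  process_batch([10, 9, 6, 9, 7, 9], 9) -> 1  [called from bind_quota, line 10]
  bind_quota([10, 9, 6, 9, 7, 9], 9) -> 27  [called from main, line 37]
  settle_round([10, 9, 6, 9, 7, 9]) -> 6  [called from main, line 39]
  map_offsets(27, 6) -> 27  [called from main, line 41]
Origin of each log line:
  1: emitted by main (line 36)
  2: emitted by bind_quota (line 9)
  3: emitted by process_batch (line 2)
  4: emitted by process_batch (line 5)
  5: emitted by bind_quota (line 11)
  6: emitted by main (line 38)
  7-12: emitted by settle_round (line 20)
  13: emitted by settle_round (line 21)
  14: emitted by main (line 40)
  15: emitted by map_offsets (line 25)
A correct fix: line 18: replace `>=` with `==`.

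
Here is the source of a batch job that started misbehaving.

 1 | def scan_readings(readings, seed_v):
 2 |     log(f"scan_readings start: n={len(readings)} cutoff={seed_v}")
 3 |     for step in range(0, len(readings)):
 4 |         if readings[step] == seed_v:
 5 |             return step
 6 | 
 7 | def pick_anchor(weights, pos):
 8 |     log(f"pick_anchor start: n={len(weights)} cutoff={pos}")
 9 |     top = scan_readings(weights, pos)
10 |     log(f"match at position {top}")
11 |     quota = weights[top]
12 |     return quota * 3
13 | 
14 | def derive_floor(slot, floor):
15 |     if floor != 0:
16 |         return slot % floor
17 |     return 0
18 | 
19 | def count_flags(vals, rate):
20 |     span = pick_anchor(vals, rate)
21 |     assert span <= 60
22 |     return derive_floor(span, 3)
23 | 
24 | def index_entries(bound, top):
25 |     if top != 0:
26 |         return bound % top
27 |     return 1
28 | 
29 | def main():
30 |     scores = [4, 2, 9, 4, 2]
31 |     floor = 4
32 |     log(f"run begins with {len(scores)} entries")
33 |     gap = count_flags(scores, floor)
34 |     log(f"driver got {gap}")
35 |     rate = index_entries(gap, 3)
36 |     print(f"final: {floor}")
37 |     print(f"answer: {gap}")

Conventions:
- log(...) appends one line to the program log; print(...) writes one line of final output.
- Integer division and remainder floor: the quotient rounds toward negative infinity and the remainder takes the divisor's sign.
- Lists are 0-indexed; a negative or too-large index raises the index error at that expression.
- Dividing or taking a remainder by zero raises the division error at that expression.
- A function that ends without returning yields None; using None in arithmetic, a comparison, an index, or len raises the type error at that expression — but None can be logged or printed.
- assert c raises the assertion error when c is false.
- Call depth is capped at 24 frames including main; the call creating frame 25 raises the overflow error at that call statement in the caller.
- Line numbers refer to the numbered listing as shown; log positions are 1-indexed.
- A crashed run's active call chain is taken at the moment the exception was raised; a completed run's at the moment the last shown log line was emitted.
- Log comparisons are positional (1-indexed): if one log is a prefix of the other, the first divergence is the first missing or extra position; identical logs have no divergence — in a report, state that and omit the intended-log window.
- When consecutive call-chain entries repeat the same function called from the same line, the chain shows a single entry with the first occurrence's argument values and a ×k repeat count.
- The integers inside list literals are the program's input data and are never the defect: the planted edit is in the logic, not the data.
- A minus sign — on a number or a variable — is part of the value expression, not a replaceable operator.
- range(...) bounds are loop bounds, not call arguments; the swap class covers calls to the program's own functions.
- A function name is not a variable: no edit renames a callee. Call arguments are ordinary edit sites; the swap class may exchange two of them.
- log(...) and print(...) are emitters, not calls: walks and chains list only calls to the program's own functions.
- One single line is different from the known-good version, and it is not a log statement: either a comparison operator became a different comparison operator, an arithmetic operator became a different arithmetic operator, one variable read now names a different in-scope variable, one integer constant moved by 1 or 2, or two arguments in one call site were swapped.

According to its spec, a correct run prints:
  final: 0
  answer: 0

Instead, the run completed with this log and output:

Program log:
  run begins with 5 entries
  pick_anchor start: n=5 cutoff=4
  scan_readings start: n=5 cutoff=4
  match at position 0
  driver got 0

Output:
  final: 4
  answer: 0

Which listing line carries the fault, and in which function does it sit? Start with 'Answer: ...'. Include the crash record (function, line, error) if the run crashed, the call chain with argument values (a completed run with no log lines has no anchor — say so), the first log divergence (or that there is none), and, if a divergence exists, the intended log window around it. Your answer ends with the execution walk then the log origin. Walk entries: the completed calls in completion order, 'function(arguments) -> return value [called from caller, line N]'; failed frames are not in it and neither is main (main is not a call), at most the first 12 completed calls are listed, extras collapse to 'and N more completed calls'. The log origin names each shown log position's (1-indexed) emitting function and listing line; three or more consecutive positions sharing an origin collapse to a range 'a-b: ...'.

Answer: the defect is in main at line 36.
Key fact: The two runs log identically and part ways only at the printed values.
Call chain: main.
First divergence: there is none — every log position agrees.
Execution walk:
  scan_readings([4, 2, 9, 4, 2], 4) -> 0  [called from pick_anchor, line 9]
  pick_anchor([4, 2, 9, 4, 2], 4) -> 12  [called from count_flags, line 20]
  derive_floor(12, 3) -> 0  [called from count_flags, line 22]
  count_flags([4, 2, 9, 4, 2], 4) -> 0  [called from main, line 33]
  index_entries(0, 3) -> 0  [called from main, line 35]
Log line origins:
  1: logged in main at line 32
  2: logged in pick_anchor at line 8
  3: logged in scan_readings at line 2
  4: logged in pick_anchor at line 10
  5: logged in main at line 34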